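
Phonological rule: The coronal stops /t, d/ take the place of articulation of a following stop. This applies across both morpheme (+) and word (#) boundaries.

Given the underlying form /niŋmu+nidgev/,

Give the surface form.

[niŋmu+niggev]

/d/ before /g/ (velar) → [g]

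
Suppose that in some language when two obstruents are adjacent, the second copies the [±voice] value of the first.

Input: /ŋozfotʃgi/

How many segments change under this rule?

2

/f/ after /z/ (voiced) → [v]
/g/ after /tʃ/ (voiceless) → [k]
2 segments change.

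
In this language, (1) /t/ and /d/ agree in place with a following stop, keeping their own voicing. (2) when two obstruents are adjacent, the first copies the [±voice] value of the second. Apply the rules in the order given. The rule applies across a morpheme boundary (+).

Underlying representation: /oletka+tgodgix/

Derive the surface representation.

Rule 1: /t/ before /k/ (velar) → [k]
Rule 1: /t/ before /g/ (velar) → [k]
Rule 1: /d/ before /g/ (velar) → [g]
After rule 1: olekka+kgoggix
Rule 2: /k/ before /g/ (voiced) → [g]

[olekka+ggoggix]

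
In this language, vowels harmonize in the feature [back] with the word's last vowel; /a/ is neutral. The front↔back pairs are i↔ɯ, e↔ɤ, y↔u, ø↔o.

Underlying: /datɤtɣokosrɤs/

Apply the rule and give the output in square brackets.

[datɤtɣokosrɤs]

no segment meets the rule's conditions; no change.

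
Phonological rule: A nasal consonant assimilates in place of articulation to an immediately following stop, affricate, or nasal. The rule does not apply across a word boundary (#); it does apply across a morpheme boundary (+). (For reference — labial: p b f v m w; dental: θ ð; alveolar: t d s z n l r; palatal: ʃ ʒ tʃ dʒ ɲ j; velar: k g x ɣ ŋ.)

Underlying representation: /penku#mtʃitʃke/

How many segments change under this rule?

/n/ before /k/ (velar) → [ŋ]
/m/ before /tʃ/ (palatal) → [ɲ]
2 segments change.

2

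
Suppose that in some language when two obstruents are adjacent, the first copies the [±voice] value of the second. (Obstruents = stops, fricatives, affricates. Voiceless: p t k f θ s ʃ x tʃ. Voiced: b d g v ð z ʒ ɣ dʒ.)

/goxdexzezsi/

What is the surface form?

/x/ before /d/ (voiced) → [ɣ]
/x/ before /z/ (voiced) → [ɣ]
/z/ before /s/ (voiceless) → [s]

[goɣdeɣzessi]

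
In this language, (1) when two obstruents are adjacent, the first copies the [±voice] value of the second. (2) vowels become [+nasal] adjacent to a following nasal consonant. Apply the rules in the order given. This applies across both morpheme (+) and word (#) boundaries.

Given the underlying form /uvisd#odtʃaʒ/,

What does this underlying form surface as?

[uvizd#ottʃaʒ]

Rule 1: /s/ before /d/ (voiced) → [z]
Rule 1: /d/ before /tʃ/ (voiceless) → [t]
After rule 1: uvizd#ottʃaʒ
Rule 2: no segment meets the rule's conditions; no change.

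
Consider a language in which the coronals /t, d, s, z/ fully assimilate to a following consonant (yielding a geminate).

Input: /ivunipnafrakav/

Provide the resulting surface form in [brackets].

[ivunipnafrakav]

no segment meets the rule's conditions; no change.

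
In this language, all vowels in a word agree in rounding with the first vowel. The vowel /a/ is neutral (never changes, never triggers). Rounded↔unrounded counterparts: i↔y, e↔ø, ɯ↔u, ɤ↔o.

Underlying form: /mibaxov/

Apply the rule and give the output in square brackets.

/o/ harmonizes with /i/ ([-round]) → [ɤ]

[mibaxɤv]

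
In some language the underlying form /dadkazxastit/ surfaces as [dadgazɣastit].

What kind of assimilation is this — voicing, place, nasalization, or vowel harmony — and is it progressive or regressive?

/k/→[g] /x/→[ɣ].
Each target copies a feature from the preceding segment, so the direction is progressive.

voicing assimilation, progressive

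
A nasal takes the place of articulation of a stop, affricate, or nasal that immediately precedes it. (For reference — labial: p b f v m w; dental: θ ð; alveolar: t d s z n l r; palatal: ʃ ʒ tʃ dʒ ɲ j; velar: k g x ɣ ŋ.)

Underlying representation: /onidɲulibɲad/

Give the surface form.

/ɲ/ after /d/ (alveolar) → [n]
/ɲ/ after /b/ (labial) → [m]

[onidnulibmad]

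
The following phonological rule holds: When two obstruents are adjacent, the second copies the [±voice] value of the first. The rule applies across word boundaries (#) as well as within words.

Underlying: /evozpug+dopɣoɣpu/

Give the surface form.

[evozbug+dopxoɣbu]

/p/ after /z/ (voiced) → [b]
/ɣ/ after /p/ (voiceless) → [x]
/p/ after /ɣ/ (voiced) → [b]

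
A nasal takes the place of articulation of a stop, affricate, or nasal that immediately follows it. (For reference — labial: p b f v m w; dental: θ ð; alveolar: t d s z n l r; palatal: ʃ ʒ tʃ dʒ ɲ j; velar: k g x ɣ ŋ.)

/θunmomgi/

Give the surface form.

[θummoŋgi]

/n/ before /m/ (labial) → [m]
/m/ before /g/ (velar) → [ŋ]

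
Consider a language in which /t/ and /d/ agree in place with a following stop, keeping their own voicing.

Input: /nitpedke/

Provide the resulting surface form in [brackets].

/t/ before /p/ (labial) → [p]
/d/ before /k/ (velar) → [g]

[nippegke]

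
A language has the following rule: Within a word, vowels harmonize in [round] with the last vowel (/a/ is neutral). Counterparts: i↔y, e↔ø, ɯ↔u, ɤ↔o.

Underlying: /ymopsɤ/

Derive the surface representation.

/y/ harmonizes with /ɤ/ ([-round]) → [i]
/o/ harmonizes with /ɤ/ ([-round]) → [ɤ]

[imɤpsɤ]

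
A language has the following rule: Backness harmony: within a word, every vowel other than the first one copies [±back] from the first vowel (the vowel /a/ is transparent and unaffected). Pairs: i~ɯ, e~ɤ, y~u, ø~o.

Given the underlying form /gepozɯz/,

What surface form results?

[gepøziz]

/o/ harmonizes with /e/ ([-back]) → [ø]
/ɯ/ harmonizes with /e/ ([-back]) → [i]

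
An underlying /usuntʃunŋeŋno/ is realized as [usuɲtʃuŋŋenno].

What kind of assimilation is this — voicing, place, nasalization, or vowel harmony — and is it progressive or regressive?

/n/→[ɲ] /n/→[ŋ] /ŋ/→[n].
Each target copies a feature from the following segment, so the direction is regressive.

place assimilation, regressive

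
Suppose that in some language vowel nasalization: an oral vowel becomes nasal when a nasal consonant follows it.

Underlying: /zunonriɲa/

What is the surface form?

/u/ before nasal /n/ → [ũ]
/o/ before nasal /n/ → [õ]
/i/ before nasal /ɲ/ → [ĩ]

[zũnõnrĩɲa]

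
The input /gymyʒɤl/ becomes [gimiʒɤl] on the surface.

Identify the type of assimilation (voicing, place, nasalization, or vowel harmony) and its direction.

vowel harmony, regressive

/y/→[i] /y/→[i].
Vowels agree with the last vowel, so the harmony is regressive.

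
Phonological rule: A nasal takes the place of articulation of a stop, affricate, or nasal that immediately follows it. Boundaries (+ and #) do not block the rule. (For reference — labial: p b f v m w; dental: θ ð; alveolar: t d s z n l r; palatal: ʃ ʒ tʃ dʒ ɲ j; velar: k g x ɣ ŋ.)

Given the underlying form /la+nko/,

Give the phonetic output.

/n/ before /k/ (velar) → [ŋ]

[la+ŋko]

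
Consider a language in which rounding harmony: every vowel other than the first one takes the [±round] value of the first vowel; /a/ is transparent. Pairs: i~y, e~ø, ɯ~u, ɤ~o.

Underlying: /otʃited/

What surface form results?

[otʃytød]

/i/ harmonizes with /o/ ([+round]) → [y]
/e/ harmonizes with /o/ ([+round]) → [ø]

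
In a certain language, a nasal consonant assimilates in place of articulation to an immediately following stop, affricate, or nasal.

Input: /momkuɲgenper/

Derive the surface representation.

/m/ before /k/ (velar) → [ŋ]
/ɲ/ before /g/ (velar) → [ŋ]
/n/ before /p/ (labial) → [m]

[moŋkuŋgemper]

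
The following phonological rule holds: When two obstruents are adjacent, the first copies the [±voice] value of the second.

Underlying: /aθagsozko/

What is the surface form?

[aθaksosko]

/g/ before /s/ (voiceless) → [k]
/z/ before /k/ (voiceless) → [s]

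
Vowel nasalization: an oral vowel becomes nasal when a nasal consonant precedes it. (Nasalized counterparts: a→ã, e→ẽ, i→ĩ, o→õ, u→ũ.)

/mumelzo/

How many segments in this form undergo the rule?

/u/ after nasal /m/ → [ũ]
/e/ after nasal /m/ → [ẽ]
2 segments change.

2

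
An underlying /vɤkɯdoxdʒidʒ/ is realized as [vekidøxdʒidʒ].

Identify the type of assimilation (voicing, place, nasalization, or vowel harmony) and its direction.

/ɤ/→[e] /ɯ/→[i] /o/→[ø].
Vowels agree with the last vowel, so the harmony is regressive.

vowel harmony, regressive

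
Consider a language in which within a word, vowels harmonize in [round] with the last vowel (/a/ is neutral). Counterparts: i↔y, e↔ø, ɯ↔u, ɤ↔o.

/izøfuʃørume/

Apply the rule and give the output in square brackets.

/ø/ harmonizes with /e/ ([-round]) → [e]
/u/ harmonizes with /e/ ([-round]) → [ɯ]
/ø/ harmonizes with /e/ ([-round]) → [e]
/u/ harmonizes with /e/ ([-round]) → [ɯ]

[izefɯʃerɯme]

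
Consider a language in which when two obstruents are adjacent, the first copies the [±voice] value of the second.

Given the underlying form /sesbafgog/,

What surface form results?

/s/ before /b/ (voiced) → [z]
/f/ before /g/ (voiced) → [v]

[sezbavgog]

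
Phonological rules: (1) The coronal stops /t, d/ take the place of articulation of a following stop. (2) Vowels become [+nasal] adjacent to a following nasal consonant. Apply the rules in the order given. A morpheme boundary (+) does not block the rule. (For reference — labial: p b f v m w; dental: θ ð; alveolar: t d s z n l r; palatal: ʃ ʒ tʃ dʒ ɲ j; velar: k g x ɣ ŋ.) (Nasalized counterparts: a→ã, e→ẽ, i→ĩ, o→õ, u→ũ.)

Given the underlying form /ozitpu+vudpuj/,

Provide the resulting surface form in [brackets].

Rule 1: /t/ before /p/ (labial) → [p]
Rule 1: /d/ before /p/ (labial) → [b]
After rule 1: ozippu+vubpuj
Rule 2: no segment meets the rule's conditions; no change.

[ozippu+vubpuj]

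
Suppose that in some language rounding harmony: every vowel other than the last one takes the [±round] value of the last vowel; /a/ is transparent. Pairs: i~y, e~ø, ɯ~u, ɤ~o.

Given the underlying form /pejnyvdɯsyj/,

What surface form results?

[pøjnyvdusyj]

/e/ harmonizes with /y/ ([+round]) → [ø]
/ɯ/ harmonizes with /y/ ([+round]) → [u]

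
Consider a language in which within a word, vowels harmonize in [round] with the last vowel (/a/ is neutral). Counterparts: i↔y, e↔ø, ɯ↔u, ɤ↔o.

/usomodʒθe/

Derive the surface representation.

[ɯsɤmɤdʒθe]

/u/ harmonizes with /e/ ([-round]) → [ɯ]
/o/ harmonizes with /e/ ([-round]) → [ɤ]
/o/ harmonizes with /e/ ([-round]) → [ɤ]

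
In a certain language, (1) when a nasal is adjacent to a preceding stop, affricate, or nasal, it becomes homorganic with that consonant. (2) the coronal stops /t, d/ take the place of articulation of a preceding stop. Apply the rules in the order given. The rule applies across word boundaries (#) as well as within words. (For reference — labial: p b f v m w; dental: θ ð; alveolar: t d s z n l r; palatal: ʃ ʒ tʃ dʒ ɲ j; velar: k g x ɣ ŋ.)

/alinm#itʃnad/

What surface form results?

Rule 1: /m/ after /n/ (alveolar) → [n]
Rule 1: /n/ after /tʃ/ (palatal) → [ɲ]
After rule 1: alinn#itʃɲad
Rule 2: no segment meets the rule's conditions; no change.

[alinn#itʃɲad]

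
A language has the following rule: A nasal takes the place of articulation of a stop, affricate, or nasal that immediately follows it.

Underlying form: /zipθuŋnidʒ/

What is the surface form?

/ŋ/ before /n/ (alveolar) → [n]

[zipθunnidʒ]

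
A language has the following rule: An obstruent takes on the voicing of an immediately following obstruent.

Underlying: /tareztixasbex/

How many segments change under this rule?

2

/z/ before /t/ (voiceless) → [s]
/s/ before /b/ (voiced) → [z]
2 segments change.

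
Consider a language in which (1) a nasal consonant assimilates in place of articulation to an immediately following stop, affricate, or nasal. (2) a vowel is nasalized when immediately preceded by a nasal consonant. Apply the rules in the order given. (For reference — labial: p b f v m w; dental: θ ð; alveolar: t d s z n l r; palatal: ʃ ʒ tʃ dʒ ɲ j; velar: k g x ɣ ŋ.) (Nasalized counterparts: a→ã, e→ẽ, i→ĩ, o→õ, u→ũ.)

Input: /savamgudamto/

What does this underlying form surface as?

Rule 1: /m/ before /g/ (velar) → [ŋ]
Rule 1: /m/ before /t/ (alveolar) → [n]
After rule 1: savaŋgudanto
Rule 2: no segment meets the rule's conditions; no change.

[savaŋgudanto]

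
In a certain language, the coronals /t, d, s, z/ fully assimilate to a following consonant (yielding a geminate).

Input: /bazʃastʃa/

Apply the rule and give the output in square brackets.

[baʃʃatʃtʃa]

/z/ before /ʃ/ → [ʃ] (total assimilation)
/s/ before /tʃ/ → [tʃ] (total assimilation)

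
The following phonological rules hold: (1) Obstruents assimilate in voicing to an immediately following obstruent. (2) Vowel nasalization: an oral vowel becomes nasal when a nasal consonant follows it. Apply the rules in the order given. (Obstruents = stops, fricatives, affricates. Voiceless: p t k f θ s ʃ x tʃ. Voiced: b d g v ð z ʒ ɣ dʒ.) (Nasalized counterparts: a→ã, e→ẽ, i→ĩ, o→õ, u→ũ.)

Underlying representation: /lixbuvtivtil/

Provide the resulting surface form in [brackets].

Rule 1: /x/ before /b/ (voiced) → [ɣ]
Rule 1: /v/ before /t/ (voiceless) → [f]
Rule 1: /v/ before /t/ (voiceless) → [f]
After rule 1: liɣbuftiftil
Rule 2: no segment meets the rule's conditions; no change.

[liɣbuftiftil]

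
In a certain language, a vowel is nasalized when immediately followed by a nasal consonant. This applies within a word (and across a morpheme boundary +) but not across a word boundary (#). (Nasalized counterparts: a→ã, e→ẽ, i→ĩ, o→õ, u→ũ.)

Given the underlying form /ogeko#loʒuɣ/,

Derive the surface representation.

[ogeko#loʒuɣ]

no segment meets the rule's conditions; no change.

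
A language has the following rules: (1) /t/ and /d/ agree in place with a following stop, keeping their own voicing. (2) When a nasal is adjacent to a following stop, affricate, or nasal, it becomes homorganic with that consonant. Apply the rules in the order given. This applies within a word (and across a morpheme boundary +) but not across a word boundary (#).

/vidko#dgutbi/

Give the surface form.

Rule 1: /d/ before /k/ (velar) → [g]
Rule 1: /d/ before /g/ (velar) → [g]
Rule 1: /t/ before /b/ (labial) → [p]
After rule 1: vigko#ggupbi
Rule 2: no segment meets the rule's conditions; no change.

[vigko#ggupbi]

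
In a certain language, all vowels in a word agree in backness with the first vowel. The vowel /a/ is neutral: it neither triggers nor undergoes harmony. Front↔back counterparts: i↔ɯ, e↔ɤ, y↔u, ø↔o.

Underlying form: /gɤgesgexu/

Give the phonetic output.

[gɤgɤsgɤxu]

/e/ harmonizes with /ɤ/ ([+back]) → [ɤ]
/e/ harmonizes with /ɤ/ ([+back]) → [ɤ]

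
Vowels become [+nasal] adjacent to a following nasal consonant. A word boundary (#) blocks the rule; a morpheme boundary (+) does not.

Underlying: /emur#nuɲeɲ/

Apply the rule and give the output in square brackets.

[ẽmur#nũɲẽɲ]

/e/ before nasal /m/ → [ẽ]
/u/ before nasal /ɲ/ → [ũ]
/e/ before nasal /ɲ/ → [ẽ]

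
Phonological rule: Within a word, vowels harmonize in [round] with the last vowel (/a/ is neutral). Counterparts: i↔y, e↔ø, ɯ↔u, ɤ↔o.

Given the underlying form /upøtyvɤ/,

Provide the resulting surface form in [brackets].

/u/ harmonizes with /ɤ/ ([-round]) → [ɯ]
/ø/ harmonizes with /ɤ/ ([-round]) → [e]
/y/ harmonizes with /ɤ/ ([-round]) → [i]

[ɯpetivɤ]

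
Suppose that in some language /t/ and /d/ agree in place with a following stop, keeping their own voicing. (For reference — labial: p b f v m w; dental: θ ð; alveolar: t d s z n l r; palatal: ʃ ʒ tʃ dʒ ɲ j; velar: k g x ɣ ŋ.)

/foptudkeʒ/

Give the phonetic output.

[foptugkeʒ]

/d/ before /k/ (velar) → [g]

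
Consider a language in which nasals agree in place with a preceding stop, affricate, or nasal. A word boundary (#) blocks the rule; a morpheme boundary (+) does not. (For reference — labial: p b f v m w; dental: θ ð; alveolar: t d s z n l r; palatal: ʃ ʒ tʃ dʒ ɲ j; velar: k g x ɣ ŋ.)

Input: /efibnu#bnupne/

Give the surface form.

/n/ after /b/ (labial) → [m]
/n/ after /b/ (labial) → [m]
/n/ after /p/ (labial) → [m]

[efibmu#bmupme]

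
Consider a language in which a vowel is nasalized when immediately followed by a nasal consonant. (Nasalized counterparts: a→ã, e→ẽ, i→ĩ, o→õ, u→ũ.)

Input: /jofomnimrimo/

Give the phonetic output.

[jofõmnĩmrĩmo]

/o/ before nasal /m/ → [õ]
/i/ before nasal /m/ → [ĩ]
/i/ before nasal /m/ → [ĩ]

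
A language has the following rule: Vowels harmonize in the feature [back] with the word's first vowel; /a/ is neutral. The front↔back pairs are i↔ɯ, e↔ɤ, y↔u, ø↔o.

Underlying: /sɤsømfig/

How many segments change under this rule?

/ø/ harmonizes with /ɤ/ ([+back]) → [o]
/i/ harmonizes with /ɤ/ ([+back]) → [ɯ]
2 segments change.

2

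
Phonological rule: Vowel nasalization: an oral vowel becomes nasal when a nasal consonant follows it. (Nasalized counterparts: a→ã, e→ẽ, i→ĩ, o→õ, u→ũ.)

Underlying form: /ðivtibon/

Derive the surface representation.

/o/ before nasal /n/ → [õ]

[ðivtibõn]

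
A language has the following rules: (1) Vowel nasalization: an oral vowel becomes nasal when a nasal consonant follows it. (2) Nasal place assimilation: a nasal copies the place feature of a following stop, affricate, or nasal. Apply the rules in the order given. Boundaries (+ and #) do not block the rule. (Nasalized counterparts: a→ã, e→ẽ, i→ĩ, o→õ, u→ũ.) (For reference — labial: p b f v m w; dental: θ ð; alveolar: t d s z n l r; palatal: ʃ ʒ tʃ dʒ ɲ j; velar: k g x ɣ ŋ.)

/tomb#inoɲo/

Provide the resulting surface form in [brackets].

[tõmb#ĩnõɲo]

Rule 1: /o/ before nasal /m/ → [õ]
Rule 1: /i/ before nasal /n/ → [ĩ]
Rule 1: /o/ before nasal /ɲ/ → [õ]
After rule 1: tõmb#ĩnõɲo
Rule 2: no segment meets the rule's conditions; no change.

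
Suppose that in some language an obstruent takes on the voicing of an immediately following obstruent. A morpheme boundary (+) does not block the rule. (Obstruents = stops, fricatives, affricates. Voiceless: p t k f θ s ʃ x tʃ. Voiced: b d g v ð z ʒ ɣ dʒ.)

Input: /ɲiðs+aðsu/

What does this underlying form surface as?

/ð/ before /s/ (voiceless) → [θ]
/ð/ before /s/ (voiceless) → [θ]

[ɲiθs+aθsu]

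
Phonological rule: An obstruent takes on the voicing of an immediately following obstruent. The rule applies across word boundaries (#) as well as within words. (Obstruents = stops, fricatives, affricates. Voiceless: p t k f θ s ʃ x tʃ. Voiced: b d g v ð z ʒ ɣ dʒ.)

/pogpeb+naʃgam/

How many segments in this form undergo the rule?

2

/g/ before /p/ (voiceless) → [k]
/ʃ/ before /g/ (voiced) → [ʒ]
2 segments change.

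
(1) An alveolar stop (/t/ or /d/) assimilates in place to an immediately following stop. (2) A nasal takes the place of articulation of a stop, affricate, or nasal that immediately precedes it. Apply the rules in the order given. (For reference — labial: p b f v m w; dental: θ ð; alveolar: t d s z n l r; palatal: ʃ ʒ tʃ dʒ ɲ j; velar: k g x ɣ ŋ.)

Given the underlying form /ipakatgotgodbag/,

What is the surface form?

[ipakakgokgobbag]

Rule 1: /t/ before /g/ (velar) → [k]
Rule 1: /t/ before /g/ (velar) → [k]
Rule 1: /d/ before /b/ (labial) → [b]
After rule 1: ipakakgokgobbag
Rule 2: no segment meets the rule's conditions; no change.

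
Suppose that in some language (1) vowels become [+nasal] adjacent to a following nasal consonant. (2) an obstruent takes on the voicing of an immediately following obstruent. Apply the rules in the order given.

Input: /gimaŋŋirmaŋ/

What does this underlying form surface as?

Rule 1: /i/ before nasal /m/ → [ĩ]
Rule 1: /a/ before nasal /ŋ/ → [ã]
Rule 1: /a/ before nasal /ŋ/ → [ã]
After rule 1: gĩmãŋŋirmãŋ
Rule 2: no segment meets the rule's conditions; no change.

[gĩmãŋŋirmãŋ]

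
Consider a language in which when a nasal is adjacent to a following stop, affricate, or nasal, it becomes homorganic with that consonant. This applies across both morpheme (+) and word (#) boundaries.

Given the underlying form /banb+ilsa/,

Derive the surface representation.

/n/ before /b/ (labial) → [m]

[bamb+ilsa]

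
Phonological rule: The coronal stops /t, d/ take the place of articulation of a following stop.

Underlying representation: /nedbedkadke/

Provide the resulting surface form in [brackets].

/d/ before /b/ (labial) → [b]
/d/ before /k/ (velar) → [g]
/d/ before /k/ (velar) → [g]

[nebbegkagke]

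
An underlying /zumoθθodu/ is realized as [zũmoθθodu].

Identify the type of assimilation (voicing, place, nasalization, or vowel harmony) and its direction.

nasalization, regressive

/u/→[ũ].
Each target copies a feature from the following segment, so the direction is regressive.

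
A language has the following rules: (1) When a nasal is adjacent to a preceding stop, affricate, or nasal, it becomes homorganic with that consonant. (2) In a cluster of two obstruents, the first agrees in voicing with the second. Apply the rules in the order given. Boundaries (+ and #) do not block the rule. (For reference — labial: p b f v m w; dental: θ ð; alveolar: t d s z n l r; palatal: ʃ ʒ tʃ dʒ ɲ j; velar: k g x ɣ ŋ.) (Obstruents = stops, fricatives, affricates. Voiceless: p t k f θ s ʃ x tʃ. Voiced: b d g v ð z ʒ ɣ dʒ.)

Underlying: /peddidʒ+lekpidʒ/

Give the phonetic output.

Rule 1: no segment meets the rule's conditions; no change.
After rule 1: peddidʒ+lekpidʒ
Rule 2: no segment meets the rule's conditions; no change.

[peddidʒ+lekpidʒ]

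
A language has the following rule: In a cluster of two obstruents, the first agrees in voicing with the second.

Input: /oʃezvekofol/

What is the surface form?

no segment meets the rule's conditions; no change.

[oʃezvekofol]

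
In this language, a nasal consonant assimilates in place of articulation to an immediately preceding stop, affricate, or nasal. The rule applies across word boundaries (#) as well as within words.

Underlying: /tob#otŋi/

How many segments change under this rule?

/ŋ/ after /t/ (alveolar) → [n]
1 segment changes.

1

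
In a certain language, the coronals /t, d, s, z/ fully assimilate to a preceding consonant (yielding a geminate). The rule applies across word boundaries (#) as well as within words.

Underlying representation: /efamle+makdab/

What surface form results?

[efamle+makkab]

/d/ after /k/ → [k] (total assimilation)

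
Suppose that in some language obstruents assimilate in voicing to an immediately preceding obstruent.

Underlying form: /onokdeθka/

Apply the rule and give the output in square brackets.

/d/ after /k/ (voiceless) → [t]

[onokteθka]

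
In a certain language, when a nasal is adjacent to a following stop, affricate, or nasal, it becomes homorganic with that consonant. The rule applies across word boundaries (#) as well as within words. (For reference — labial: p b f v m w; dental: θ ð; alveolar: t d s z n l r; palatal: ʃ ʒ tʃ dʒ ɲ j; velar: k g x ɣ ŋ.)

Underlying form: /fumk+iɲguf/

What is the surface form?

/m/ before /k/ (velar) → [ŋ]
/ɲ/ before /g/ (velar) → [ŋ]

[fuŋk+iŋguf]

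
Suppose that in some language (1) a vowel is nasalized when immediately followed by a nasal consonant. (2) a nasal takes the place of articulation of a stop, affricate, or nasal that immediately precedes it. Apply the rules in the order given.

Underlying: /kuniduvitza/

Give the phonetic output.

[kũniduvitza]

Rule 1: /u/ before nasal /n/ → [ũ]
After rule 1: kũniduvitza
Rule 2: no segment meets the rule's conditions; no change.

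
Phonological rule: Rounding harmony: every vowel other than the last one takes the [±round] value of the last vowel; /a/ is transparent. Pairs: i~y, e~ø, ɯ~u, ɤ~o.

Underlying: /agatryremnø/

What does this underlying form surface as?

[agatryrømnø]

/e/ harmonizes with /ø/ ([+round]) → [ø]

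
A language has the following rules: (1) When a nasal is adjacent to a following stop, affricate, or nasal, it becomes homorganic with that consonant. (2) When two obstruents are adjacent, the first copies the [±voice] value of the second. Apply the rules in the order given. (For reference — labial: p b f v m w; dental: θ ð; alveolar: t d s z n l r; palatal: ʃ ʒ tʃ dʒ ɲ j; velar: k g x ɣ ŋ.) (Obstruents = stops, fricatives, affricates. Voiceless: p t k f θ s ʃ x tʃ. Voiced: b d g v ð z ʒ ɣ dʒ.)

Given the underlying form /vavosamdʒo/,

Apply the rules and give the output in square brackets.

[vavosaɲdʒo]

Rule 1: /m/ before /dʒ/ (palatal) → [ɲ]
After rule 1: vavosaɲdʒo
Rule 2: no segment meets the rule's conditions; no change.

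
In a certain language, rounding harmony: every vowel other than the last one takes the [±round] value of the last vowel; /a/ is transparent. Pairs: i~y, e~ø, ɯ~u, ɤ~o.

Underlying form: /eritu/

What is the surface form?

[ørytu]

/e/ harmonizes with /u/ ([+round]) → [ø]
/i/ harmonizes with /u/ ([+round]) → [y]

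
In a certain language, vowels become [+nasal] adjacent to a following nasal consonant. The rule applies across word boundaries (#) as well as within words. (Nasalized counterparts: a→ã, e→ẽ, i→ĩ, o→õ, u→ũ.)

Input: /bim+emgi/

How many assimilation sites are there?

/i/ before nasal /m/ → [ĩ]
/e/ before nasal /m/ → [ẽ]
2 segments change.

2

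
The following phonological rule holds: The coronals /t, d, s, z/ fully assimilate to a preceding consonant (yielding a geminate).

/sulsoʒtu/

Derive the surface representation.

/s/ after /l/ → [l] (total assimilation)
/t/ after /ʒ/ → [ʒ] (total assimilation)

[sulloʒʒu]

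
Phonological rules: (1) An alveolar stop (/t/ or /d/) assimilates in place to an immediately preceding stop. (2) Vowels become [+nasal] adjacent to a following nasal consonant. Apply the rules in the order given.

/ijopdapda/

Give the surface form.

[ijopbapba]

Rule 1: /d/ after /p/ (labial) → [b]
Rule 1: /d/ after /p/ (labial) → [b]
After rule 1: ijopbapba
Rule 2: no segment meets the rule's conditions; no change.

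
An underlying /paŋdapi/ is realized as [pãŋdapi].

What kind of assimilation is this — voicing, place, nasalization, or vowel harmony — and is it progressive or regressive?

nasalization, regressive

/a/→[ã].
Each target copies a feature from the following segment, so the direction is regressive.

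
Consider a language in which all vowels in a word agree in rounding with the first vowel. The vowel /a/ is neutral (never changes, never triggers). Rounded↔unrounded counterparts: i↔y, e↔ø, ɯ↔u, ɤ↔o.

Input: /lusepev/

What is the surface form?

[lusøpøv]

/e/ harmonizes with /u/ ([+round]) → [ø]
/e/ harmonizes with /u/ ([+round]) → [ø]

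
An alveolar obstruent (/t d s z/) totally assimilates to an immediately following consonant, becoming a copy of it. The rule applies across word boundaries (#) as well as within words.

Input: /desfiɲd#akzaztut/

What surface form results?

[deffiɲd#akzattut]

/s/ before /f/ → [f] (total assimilation)
/z/ before /t/ → [t] (total assimilation)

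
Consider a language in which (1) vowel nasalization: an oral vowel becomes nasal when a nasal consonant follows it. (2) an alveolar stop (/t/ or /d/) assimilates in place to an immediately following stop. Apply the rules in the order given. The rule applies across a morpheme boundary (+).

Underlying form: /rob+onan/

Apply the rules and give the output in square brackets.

[rob+õnãn]

Rule 1: /o/ before nasal /n/ → [õ]
Rule 1: /a/ before nasal /n/ → [ã]
After rule 1: rob+õnãn
Rule 2: no segment meets the rule's conditions; no change.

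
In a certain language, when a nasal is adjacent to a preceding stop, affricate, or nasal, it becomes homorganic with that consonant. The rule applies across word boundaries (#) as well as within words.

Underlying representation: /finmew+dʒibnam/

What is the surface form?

[finnew+dʒibmam]

/m/ after /n/ (alveolar) → [n]
/n/ after /b/ (labial) → [m]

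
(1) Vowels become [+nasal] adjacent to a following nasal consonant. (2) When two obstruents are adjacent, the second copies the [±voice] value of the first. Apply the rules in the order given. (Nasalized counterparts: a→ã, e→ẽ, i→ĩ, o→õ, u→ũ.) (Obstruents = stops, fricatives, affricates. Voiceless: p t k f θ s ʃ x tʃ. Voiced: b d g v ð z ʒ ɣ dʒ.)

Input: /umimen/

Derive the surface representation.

[ũmĩmẽn]

Rule 1: /u/ before nasal /m/ → [ũ]
Rule 1: /i/ before nasal /m/ → [ĩ]
Rule 1: /e/ before nasal /n/ → [ẽ]
After rule 1: ũmĩmẽn
Rule 2: no segment meets the rule's conditions; no change.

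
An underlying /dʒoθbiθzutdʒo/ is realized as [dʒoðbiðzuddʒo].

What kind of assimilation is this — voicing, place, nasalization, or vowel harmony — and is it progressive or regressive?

/θ/→[ð] /θ/→[ð] /t/→[d].
Each target copies a feature from the following segment, so the direction is regressive.

voicing assimilation, regressive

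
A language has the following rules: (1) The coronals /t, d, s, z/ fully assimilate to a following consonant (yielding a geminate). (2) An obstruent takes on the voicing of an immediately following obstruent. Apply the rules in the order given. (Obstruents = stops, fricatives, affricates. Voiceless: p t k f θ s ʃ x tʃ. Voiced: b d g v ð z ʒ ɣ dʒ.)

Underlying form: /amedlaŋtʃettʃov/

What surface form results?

Rule 1: /d/ before /l/ → [l] (total assimilation)
Rule 1: /t/ before /tʃ/ → [tʃ] (total assimilation)
After rule 1: amellaŋtʃetʃtʃov
Rule 2: no segment meets the rule's conditions; no change.

[amellaŋtʃetʃtʃov]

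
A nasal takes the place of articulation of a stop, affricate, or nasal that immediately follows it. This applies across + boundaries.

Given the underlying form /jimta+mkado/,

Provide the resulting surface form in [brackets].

[jinta+ŋkado]

/m/ before /t/ (alveolar) → [n]
/m/ before /k/ (velar) → [ŋ]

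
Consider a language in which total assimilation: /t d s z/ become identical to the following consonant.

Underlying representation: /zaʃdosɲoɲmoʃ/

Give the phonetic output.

[zaʃdoɲɲoɲmoʃ]

/s/ before /ɲ/ → [ɲ] (total assimilation)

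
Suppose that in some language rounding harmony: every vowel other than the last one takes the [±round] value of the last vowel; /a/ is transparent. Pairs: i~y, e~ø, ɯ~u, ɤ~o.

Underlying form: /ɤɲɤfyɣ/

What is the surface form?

[oɲofyɣ]

/ɤ/ harmonizes with /y/ ([+round]) → [o]
/ɤ/ harmonizes with /y/ ([+round]) → [o]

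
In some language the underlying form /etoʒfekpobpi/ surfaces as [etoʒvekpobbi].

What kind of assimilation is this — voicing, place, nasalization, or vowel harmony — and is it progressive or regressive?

voicing assimilation, progressive

/f/→[v] /p/→[b].
Each target copies a feature from the preceding segment, so the direction is progressive.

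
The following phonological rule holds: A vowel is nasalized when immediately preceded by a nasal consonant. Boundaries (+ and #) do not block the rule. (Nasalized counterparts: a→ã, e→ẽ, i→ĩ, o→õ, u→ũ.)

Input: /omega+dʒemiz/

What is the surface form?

[omẽga+dʒemĩz]

/e/ after nasal /m/ → [ẽ]
/i/ after nasal /m/ → [ĩ]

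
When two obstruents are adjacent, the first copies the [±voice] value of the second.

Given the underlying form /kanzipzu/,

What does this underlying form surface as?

[kanzibzu]

/p/ before /z/ (voiced) → [b]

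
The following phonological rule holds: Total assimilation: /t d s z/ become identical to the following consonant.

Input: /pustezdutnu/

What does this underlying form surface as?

/s/ before /t/ → [t] (total assimilation)
/z/ before /d/ → [d] (total assimilation)
/t/ before /n/ → [n] (total assimilation)

[putteddunnu]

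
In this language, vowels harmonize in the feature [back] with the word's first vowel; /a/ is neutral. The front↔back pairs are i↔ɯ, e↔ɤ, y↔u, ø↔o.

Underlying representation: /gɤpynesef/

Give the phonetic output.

[gɤpunɤsɤf]

/y/ harmonizes with /ɤ/ ([+back]) → [u]
/e/ harmonizes with /ɤ/ ([+back]) → [ɤ]
/e/ harmonizes with /ɤ/ ([+back]) → [ɤ]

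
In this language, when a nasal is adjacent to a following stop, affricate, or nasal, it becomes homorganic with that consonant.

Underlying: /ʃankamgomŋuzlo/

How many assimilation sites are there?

/n/ before /k/ (velar) → [ŋ]
/m/ before /g/ (velar) → [ŋ]
/m/ before /ŋ/ (velar) → [ŋ]
3 segments change.

3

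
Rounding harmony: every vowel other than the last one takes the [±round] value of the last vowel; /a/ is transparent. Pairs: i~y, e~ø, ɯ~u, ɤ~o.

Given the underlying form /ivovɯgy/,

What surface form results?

/i/ harmonizes with /y/ ([+round]) → [y]
/ɯ/ harmonizes with /y/ ([+round]) → [u]

[yvovugy]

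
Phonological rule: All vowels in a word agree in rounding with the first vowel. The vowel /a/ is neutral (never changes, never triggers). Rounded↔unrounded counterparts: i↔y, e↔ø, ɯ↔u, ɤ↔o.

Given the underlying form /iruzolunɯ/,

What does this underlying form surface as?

[irɯzɤlɯnɯ]

/u/ harmonizes with /i/ ([-round]) → [ɯ]
/o/ harmonizes with /i/ ([-round]) → [ɤ]
/u/ harmonizes with /i/ ([-round]) → [ɯ]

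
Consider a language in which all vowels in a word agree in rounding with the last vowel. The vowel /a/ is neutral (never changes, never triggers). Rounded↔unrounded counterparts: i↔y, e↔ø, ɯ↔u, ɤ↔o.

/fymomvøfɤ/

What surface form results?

/y/ harmonizes with /ɤ/ ([-round]) → [i]
/o/ harmonizes with /ɤ/ ([-round]) → [ɤ]
/ø/ harmonizes with /ɤ/ ([-round]) → [e]

[fimɤmvefɤ]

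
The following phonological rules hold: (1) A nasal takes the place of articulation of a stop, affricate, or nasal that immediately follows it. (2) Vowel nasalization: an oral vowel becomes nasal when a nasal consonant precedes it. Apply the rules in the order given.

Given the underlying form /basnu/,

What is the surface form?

[basnũ]

Rule 1: no segment meets the rule's conditions; no change.
After rule 1: basnu
Rule 2: /u/ after nasal /n/ → [ũ]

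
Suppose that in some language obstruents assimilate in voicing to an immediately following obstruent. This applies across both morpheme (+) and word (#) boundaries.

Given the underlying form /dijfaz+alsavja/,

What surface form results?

no segment meets the rule's conditions; no change.

[dijfaz+alsavja]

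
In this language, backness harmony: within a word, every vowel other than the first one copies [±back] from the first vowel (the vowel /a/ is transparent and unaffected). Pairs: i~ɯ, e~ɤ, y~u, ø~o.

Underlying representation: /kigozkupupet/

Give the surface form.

/o/ harmonizes with /i/ ([-back]) → [ø]
/u/ harmonizes with /i/ ([-back]) → [y]
/u/ harmonizes with /i/ ([-back]) → [y]

[kigøzkypypet]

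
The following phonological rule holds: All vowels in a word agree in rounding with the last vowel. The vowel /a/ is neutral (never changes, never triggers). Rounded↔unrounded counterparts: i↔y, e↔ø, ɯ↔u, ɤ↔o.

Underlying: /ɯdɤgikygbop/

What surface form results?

[udogykygbop]

/ɯ/ harmonizes with /o/ ([+round]) → [u]
/ɤ/ harmonizes with /o/ ([+round]) → [o]
/i/ harmonizes with /o/ ([+round]) → [y]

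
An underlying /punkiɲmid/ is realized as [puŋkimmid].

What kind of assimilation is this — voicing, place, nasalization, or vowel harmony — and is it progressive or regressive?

/n/→[ŋ] /ɲ/→[m].
Each target copies a feature from the following segment, so the direction is regressive.

place assimilation, regressive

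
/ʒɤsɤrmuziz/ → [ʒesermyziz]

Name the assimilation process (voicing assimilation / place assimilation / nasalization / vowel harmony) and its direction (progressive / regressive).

vowel harmony, regressive

/ɤ/→[e] /ɤ/→[e] /u/→[y].
Vowels agree with the last vowel, so the harmony is regressive.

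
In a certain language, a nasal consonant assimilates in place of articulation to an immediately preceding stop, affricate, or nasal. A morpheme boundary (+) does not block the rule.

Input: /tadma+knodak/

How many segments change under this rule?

2

/m/ after /d/ (alveolar) → [n]
/n/ after /k/ (velar) → [ŋ]
2 segments change.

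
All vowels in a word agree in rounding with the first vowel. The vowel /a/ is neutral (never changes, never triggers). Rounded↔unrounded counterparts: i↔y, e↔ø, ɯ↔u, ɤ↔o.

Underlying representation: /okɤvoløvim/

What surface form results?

[okovoløvym]

/ɤ/ harmonizes with /o/ ([+round]) → [o]
/i/ harmonizes with /o/ ([+round]) → [y]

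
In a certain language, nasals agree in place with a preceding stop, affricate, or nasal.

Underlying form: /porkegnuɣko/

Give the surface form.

/n/ after /g/ (velar) → [ŋ]

[porkegŋuɣko]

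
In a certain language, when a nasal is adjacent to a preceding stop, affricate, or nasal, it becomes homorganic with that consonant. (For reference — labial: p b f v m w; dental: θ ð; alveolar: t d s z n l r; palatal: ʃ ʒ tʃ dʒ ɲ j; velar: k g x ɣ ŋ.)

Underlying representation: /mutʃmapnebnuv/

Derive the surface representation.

/m/ after /tʃ/ (palatal) → [ɲ]
/n/ after /p/ (labial) → [m]
/n/ after /b/ (labial) → [m]

[mutʃɲapmebmuv]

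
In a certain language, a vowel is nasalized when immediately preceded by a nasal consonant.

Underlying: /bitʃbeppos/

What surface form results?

no segment meets the rule's conditions; no change.

[bitʃbeppos]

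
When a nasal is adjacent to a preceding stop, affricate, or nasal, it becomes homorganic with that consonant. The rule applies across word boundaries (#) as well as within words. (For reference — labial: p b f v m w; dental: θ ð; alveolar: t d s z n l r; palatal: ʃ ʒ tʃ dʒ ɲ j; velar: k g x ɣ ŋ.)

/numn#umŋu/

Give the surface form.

[numm#ummu]

/n/ after /m/ (labial) → [m]
/ŋ/ after /m/ (labial) → [m]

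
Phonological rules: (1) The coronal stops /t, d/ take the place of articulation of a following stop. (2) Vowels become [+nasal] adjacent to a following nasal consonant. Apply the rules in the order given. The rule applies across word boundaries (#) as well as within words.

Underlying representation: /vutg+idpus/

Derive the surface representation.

Rule 1: /t/ before /g/ (velar) → [k]
Rule 1: /d/ before /p/ (labial) → [b]
After rule 1: vukg+ibpus
Rule 2: no segment meets the rule's conditions; no change.

[vukg+ibpus]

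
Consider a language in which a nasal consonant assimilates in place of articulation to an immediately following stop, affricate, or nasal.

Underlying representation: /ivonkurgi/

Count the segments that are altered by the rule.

/n/ before /k/ (velar) → [ŋ]
1 segment changes.

1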